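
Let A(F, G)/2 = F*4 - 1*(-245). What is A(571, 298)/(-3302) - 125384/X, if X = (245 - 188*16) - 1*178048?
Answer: -250262035/298518961 ≈ -0.83835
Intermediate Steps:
A(F, G) = 490 + 8*F (A(F, G) = 2*(F*4 - 1*(-245)) = 2*(4*F + 245) = 2*(245 + 4*F) = 490 + 8*F)
X = -180811 (X = (245 - 3008) - 178048 = -2763 - 178048 = -180811)
A(571, 298)/(-3302) - 125384/X = (490 + 8*571)/(-3302) - 125384/(-180811) = (490 + 4568)*(-1/3302) - 125384*(-1/180811) = 5058*(-1/3302) + 125384/180811 = -2529/1651 + 125384/180811 = -250262035/298518961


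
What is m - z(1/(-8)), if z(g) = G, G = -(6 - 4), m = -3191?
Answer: -3189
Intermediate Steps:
G = -2 (G = -1*2 = -2)
z(g) = -2
m - z(1/(-8)) = -3191 - 1*(-2) = -3191 + 2 = -3189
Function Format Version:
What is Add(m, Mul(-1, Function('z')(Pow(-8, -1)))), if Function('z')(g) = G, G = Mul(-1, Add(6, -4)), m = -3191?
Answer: -3189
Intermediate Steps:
G = -2 (G = Mul(-1, 2) = -2)
Function('z')(g) = -2
Add(m, Mul(-1, Function('z')(Pow(-8, -1)))) = Add(-3191, Mul(-1, -2)) = Add(-3191, 2) = -3189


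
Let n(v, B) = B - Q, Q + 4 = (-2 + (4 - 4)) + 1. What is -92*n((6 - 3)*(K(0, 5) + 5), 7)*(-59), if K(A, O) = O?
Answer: 65136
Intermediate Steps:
Q = -5 (Q = -4 + ((-2 + (4 - 4)) + 1) = -4 + ((-2 + 0) + 1) = -4 + (-2 + 1) = -4 - 1 = -5)
n(v, B) = 5 + B (n(v, B) = B - 1*(-5) = B + 5 = 5 + B)
-92*n((6 - 3)*(K(0, 5) + 5), 7)*(-59) = -92*(5 + 7)*(-59) = -92*12*(-59) = -1104*(-59) = 65136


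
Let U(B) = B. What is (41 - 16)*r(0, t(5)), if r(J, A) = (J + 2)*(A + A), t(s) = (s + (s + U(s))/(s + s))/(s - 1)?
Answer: 150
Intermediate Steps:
t(s) = (1 + s)/(-1 + s) (t(s) = (s + (s + s)/(s + s))/(s - 1) = (s + (2*s)/((2*s)))/(-1 + s) = (s + (2*s)*(1/(2*s)))/(-1 + s) = (s + 1)/(-1 + s) = (1 + s)/(-1 + s))
r(J, A) = 2*A*(2 + J) (r(J, A) = (2 + J)*(2*A) = 2*A*(2 + J))
(41 - 16)*r(0, t(5)) = (41 - 16)*(2*((1 + 5)/(-1 + 5))*(2 + 0)) = 25*(2*(6/4)*2) = 25*(2*((¼)*6)*2) = 25*(2*(3/2)*2) = 25*6 = 150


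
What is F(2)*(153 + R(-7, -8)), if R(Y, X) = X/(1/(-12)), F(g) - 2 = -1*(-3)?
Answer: 1245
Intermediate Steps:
F(g) = 5 (F(g) = 2 - 1*(-3) = 2 + 3 = 5)
R(Y, X) = -12*X (R(Y, X) = X/(-1/12) = X*(-12) = -12*X)
F(2)*(153 + R(-7, -8)) = 5*(153 - 12*(-8)) = 5*(153 + 96) = 5*249 = 1245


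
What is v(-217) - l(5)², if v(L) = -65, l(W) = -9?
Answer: -146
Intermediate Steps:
v(-217) - l(5)² = -65 - 1*(-9)² = -65 - 1*81 = -65 - 81 = -146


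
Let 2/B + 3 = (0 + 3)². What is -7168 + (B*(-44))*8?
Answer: -21856/3 ≈ -7285.3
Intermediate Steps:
B = ⅓ (B = 2/(-3 + (0 + 3)²) = 2/(-3 + 3²) = 2/(-3 + 9) = 2/6 = 2*(⅙) = ⅓ ≈ 0.33333)
-7168 + (B*(-44))*8 = -7168 + ((⅓)*(-44))*8 = -7168 - 44/3*8 = -7168 - 352/3 = -21856/3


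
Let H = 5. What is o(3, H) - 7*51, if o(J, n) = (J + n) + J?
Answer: -346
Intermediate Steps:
o(J, n) = n + 2*J
o(3, H) - 7*51 = (5 + 2*3) - 7*51 = (5 + 6) - 357 = 11 - 357 = -346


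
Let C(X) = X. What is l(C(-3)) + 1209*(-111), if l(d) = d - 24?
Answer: -134226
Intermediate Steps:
l(d) = -24 + d
l(C(-3)) + 1209*(-111) = (-24 - 3) + 1209*(-111) = -27 - 134199 = -134226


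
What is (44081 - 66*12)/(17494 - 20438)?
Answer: -43289/2944 ≈ -14.704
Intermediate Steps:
(44081 - 66*12)/(17494 - 20438) = (44081 - 792)/(-2944) = 43289*(-1/2944) = -43289/2944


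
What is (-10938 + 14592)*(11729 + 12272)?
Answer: 87699654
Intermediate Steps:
(-10938 + 14592)*(11729 + 12272) = 3654*24001 = 87699654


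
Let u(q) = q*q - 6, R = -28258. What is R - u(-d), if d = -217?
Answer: -75341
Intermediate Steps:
u(q) = -6 + q**2 (u(q) = q**2 - 6 = -6 + q**2)
R - u(-d) = -28258 - (-6 + (-1*(-217))**2) = -28258 - (-6 + 217**2) = -28258 - (-6 + 47089) = -28258 - 1*47083 = -28258 - 47083 = -75341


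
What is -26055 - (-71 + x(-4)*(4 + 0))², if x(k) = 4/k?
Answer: -31680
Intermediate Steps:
-26055 - (-71 + x(-4)*(4 + 0))² = -26055 - (-71 + (4/(-4))*(4 + 0))² = -26055 - (-71 + (4*(-¼))*4)² = -26055 - (-71 - 1*4)² = -26055 - (-71 - 4)² = -26055 - 1*(-75)² = -26055 - 1*5625 = -26055 - 5625 = -31680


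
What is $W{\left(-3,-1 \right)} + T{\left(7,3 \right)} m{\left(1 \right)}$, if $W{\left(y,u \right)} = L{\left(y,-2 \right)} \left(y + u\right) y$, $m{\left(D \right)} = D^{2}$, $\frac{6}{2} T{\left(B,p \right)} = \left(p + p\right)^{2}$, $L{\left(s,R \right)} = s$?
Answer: $-24$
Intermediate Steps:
$T{\left(B,p \right)} = \frac{4 p^{2}}{3}$ ($T{\left(B,p \right)} = \frac{\left(p + p\right)^{2}}{3} = \frac{\left(2 p\right)^{2}}{3} = \frac{4 p^{2}}{3}$)
$W{\left(y,u \right)} = y^{2} \left(u + y\right)$ ($W{\left(y,u \right)} = y \left(y + u\right) y = y \left(u + y\right) y = y^{2} \left(u + y\right)$)
$W{\left(-3,-1 \right)} + T{\left(7,3 \right)} m{\left(1 \right)} = \left(-3\right)^{2} \left(-1 - 3\right) + \frac{4 \cdot 3^{2}}{3} \cdot 1^{2} = 9 \left(-4\right) + \frac{4}{3} \cdot 9 \cdot 1 = -36 + 12 \cdot 1 = -36 + 12 = -24$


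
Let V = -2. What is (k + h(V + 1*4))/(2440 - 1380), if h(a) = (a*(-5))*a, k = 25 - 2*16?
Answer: -27/1060 ≈ -0.025472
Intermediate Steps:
k = -7 (k = 25 - 32 = -7)
h(a) = -5*a² (h(a) = (-5*a)*a = -5*a²)
(k + h(V + 1*4))/(2440 - 1380) = (-7 - 5*(-2 + 1*4)²)/(2440 - 1380) = (-7 - 5*(-2 + 4)²)/1060 = (-7 - 5*2²)*(1/1060) = (-7 - 5*4)*(1/1060) = (-7 - 20)*(1/1060) = -27*1/1060 = -27/1060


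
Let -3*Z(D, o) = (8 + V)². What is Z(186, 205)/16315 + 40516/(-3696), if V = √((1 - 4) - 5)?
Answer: -23610269/2153580 - 32*I*√2/48945 ≈ -10.963 - 0.00092461*I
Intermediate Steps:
V = 2*I*√2 (V = √(-3 - 5) = √(-8) = 2*I*√2 ≈ 2.8284*I)
Z(D, o) = -(8 + 2*I*√2)²/3
Z(186, 205)/16315 + 40516/(-3696) = (-56/3 - 32*I*√2/3)/16315 + 40516/(-3696) = (-56/3 - 32*I*√2/3)*(1/16315) + 40516*(-1/3696) = (-56/48945 - 32*I*√2/48945) - 1447/132 = -23610269/2153580 - 32*I*√2/48945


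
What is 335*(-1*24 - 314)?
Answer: -113230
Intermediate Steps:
335*(-1*24 - 314) = 335*(-24 - 314) = 335*(-338) = -113230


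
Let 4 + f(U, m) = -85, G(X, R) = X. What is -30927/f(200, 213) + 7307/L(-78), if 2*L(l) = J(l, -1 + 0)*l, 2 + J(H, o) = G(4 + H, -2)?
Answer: 92317951/263796 ≈ 349.96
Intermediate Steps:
f(U, m) = -89 (f(U, m) = -4 - 85 = -89)
J(H, o) = 2 + H (J(H, o) = -2 + (4 + H) = 2 + H)
L(l) = l*(2 + l)/2 (L(l) = ((2 + l)*l)/2 = (l*(2 + l))/2 = l*(2 + l)/2)
-30927/f(200, 213) + 7307/L(-78) = -30927/(-89) + 7307/(((1/2)*(-78)*(2 - 78))) = -30927*(-1/89) + 7307/(((1/2)*(-78)*(-76))) = 30927/89 + 7307/2964 = 92317951/263796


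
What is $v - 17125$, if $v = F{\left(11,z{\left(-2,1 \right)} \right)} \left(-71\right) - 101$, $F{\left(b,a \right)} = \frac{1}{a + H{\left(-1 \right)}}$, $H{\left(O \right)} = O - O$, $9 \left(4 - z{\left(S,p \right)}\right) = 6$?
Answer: $- \frac{172473}{10} \approx -17247.0$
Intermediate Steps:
$z{\left(S,p \right)} = \frac{10}{3}$ ($z{\left(S,p \right)} = 4 - \frac{2}{3} = \frac{10}{3}$)
$H{\left(O \right)} = 0$
$F{\left(b,a \right)} = \frac{1}{a}$ ($F{\left(b,a \right)} = \frac{1}{a + 0} = \frac{1}{a}$)
$v = - \frac{1223}{10}$ ($v = \frac{1}{\frac{10}{3}} \left(-71\right) - 101 = \frac{3}{10} \left(-71\right) - 101 = - \frac{213}{10} - 101 = - \frac{1223}{10} \approx -122.3$)
$v - 17125 = - \frac{1223}{10} - 17125 = - \frac{172473}{10}$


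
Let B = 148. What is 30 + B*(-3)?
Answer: -414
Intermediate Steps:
30 + B*(-3) = 30 + 148*(-3) = 30 - 444 = -414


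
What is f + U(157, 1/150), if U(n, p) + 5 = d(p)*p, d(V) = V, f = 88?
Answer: 1867501/22500 ≈ 83.000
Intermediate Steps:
U(n, p) = -5 + p**2 (U(n, p) = -5 + p*p = -5 + p**2)
f + U(157, 1/150) = 88 + (-5 + (1/150)**2) = 88 + (-5 + 1/22500) = 88 - 112499/22500 = 1867501/22500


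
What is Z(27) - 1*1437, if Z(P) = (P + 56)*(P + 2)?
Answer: 970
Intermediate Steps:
Z(P) = (2 + P)*(56 + P) (Z(P) = (56 + P)*(2 + P) = (2 + P)*(56 + P))
Z(27) - 1*1437 = (112 + 27² + 58*27) - 1*1437 = (112 + 729 + 1566) - 1437 = 2407 - 1437 = 970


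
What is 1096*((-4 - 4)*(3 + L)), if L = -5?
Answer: 17536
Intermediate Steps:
1096*((-4 - 4)*(3 + L)) = 1096*((-4 - 4)*(3 - 5)) = 1096*(-8*(-2)) = 1096*16 = 17536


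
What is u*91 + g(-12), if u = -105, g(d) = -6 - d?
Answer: -9549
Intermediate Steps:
u*91 + g(-12) = -105*91 + (-6 - 1*(-12)) = -9555 + (-6 + 12) = -9555 + 6 = -9549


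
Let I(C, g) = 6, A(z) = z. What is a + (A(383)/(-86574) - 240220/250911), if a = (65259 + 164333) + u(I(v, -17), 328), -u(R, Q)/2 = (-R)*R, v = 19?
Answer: 1662941747119901/7240789638 ≈ 2.2966e+5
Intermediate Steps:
u(R, Q) = 2*R² (u(R, Q) = -2*(-R)*R = -(-2)*R² = 2*R²)
a = 229664 (a = (65259 + 164333) + 2*6² = 229592 + 2*36 = 229592 + 72 = 229664)
a + (A(383)/(-86574) - 240220/250911) = 229664 + (383/(-86574) - 240220/250911) = 229664 + (383*(-1/86574) - 240220*1/250911) = 229664 + (-383/86574 - 240220/250911) = 229664 - 6964301731/7240789638 = 1662941747119901/7240789638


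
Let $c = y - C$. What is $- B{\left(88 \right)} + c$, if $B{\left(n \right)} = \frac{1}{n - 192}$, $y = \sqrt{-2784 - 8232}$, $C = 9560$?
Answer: $- \frac{994239}{104} + 18 i \sqrt{34} \approx -9560.0 + 104.96 i$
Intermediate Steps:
$y = 18 i \sqrt{34}$ ($y = \sqrt{-11016} = 18 i \sqrt{34} \approx 104.96 i$)
$B{\left(n \right)} = \frac{1}{-192 + n}$
$c = -9560 + 18 i \sqrt{34}$ ($c = 18 i \sqrt{34} - 9560 = -9560 + 18 i \sqrt{34} \approx -9560.0 + 104.96 i$)
$- B{\left(88 \right)} + c = - \frac{1}{-192 + 88} - \left(9560 - 18 i \sqrt{34}\right) = - \frac{1}{-104} - \left(9560 - 18 i \sqrt{34}\right) = \left(-1\right) \left(- \frac{1}{104}\right) - \left(9560 - 18 i \sqrt{34}\right) = \frac{1}{104} - \left(9560 - 18 i \sqrt{34}\right) = - \frac{994239}{104} + 18 i \sqrt{34}$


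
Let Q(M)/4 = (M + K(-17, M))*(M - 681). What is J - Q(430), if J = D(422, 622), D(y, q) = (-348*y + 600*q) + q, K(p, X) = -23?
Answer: 635594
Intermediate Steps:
D(y, q) = -348*y + 601*q
J = 226966 (J = -348*422 + 601*622 = -146856 + 373822 = 226966)
Q(M) = 4*(-681 + M)*(-23 + M) (Q(M) = 4*((M - 23)*(M - 681)) = 4*((-23 + M)*(-681 + M)) = 4*((-681 + M)*(-23 + M)) = 4*(-681 + M)*(-23 + M))
J - Q(430) = 226966 - (62652 - 2816*430 + 4*430²) = 226966 - (62652 - 1210880 + 4*184900) = 226966 - (62652 - 1210880 + 739600) = 226966 - 1*(-408628) = 226966 + 408628 = 635594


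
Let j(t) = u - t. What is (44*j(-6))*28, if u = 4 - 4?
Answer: 7392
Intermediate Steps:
u = 0
j(t) = -t (j(t) = 0 - t = -t)
(44*j(-6))*28 = (44*(-1*(-6)))*28 = (44*6)*28 = 264*28 = 7392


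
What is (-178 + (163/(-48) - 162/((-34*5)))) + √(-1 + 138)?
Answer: -736207/4080 + √137 ≈ -168.74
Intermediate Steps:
(-178 + (163/(-48) - 162/((-34*5)))) + √(-1 + 138) = (-178 + (163*(-1/48) - 162/(-170))) + √137 = (-178 + (-163/48 - 162*(-1/170))) + √137 = (-178 + (-163/48 + 81/85)) + √137 = (-178 - 9967/4080) + √137 = -736207/4080 + √137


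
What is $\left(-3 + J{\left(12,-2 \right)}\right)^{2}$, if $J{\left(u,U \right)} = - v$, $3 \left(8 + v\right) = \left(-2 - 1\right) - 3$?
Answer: $49$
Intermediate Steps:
$v = -10$ ($v = -8 + \frac{\left(-2 - 1\right) - 3}{3} = -8 + \frac{-3 - 3}{3} = -8 + \frac{1}{3} \left(-6\right) = -8 - 2 = -10$)
$J{\left(u,U \right)} = 10$ ($J{\left(u,U \right)} = \left(-1\right) \left(-10\right) = 10$)
$\left(-3 + J{\left(12,-2 \right)}\right)^{2} = \left(-3 + 10\right)^{2} = 7^{2} = 49$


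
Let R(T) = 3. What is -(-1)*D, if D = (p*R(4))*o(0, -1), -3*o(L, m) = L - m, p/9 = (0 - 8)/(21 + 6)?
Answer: 8/3 ≈ 2.6667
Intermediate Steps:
p = -8/3 (p = 9*((0 - 8)/(21 + 6)) = 9*(-8/27) = -8/3 ≈ -2.6667)
o(L, m) = -L/3 + m/3 (o(L, m) = -(L - m)/3 = -L/3 + m/3)
D = 8/3 (D = (-8/3*3)*(-⅓*0 + (⅓)*(-1)) = -8*(0 - ⅓) = -8*(-⅓) = 8/3 ≈ 2.6667)
-(-1)*D = -(-1)*8/3 = -1*(-8/3) = 8/3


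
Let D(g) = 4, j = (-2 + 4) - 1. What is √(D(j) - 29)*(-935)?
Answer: -4675*I ≈ -4675.0*I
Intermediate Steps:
j = 1 (j = 2 - 1 = 1)
√(D(j) - 29)*(-935) = √(4 - 29)*(-935) = √(-25)*(-935) = (5*I)*(-935) = -4675*I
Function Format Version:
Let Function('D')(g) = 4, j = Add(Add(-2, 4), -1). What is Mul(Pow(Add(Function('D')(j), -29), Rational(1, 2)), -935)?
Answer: Mul(-4675, I) ≈ Mul(-4675.0, I)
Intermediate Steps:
j = 1 (j = Add(2, -1) = 1)
Mul(Pow(Add(Function('D')(j), -29), Rational(1, 2)), -935) = Mul(Pow(Add(4, -29), Rational(1, 2)), -935) = Mul(Pow(-25, Rational(1, 2)), -935) = Mul(Mul(5, I), -935) = Mul(-4675, I)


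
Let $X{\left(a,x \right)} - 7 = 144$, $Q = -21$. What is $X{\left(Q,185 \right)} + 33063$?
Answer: $33214$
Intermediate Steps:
$X{\left(a,x \right)} = 151$ ($X{\left(a,x \right)} = 7 + 144 = 151$)
$X{\left(Q,185 \right)} + 33063 = 151 + 33063 = 33214$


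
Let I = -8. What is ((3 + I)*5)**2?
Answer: 625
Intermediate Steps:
((3 + I)*5)**2 = ((3 - 8)*5)**2 = (-5*5)**2 = (-25)**2 = 625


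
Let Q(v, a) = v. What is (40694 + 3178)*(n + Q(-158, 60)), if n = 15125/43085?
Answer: -59598400992/8617 ≈ -6.9164e+6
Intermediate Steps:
n = 3025/8617 (n = 15125*(1/43085) = 3025/8617 ≈ 0.35105)
(40694 + 3178)*(n + Q(-158, 60)) = (40694 + 3178)*(3025/8617 - 158) = 43872*(-1358461/8617) = -59598400992/8617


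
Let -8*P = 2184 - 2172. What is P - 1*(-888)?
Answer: 1773/2 ≈ 886.50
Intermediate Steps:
P = -3/2 (P = -(2184 - 2172)/8 = -⅛*12 = -3/2 ≈ -1.5000)
P - 1*(-888) = -3/2 - 1*(-888) = -3/2 + 888 = 1773/2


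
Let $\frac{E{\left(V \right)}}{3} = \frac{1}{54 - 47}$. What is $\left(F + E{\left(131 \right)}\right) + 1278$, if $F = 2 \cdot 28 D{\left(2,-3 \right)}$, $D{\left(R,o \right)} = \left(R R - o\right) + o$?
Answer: $\frac{10517}{7} \approx 1502.4$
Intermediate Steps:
$D{\left(R,o \right)} = R^{2}$ ($D{\left(R,o \right)} = \left(R^{2} - o\right) + o = R^{2}$)
$E{\left(V \right)} = \frac{3}{7}$ ($E{\left(V \right)} = \frac{3}{54 - 47} = \frac{3}{7}$)
$F = 224$ ($F = 2 \cdot 28 \cdot 2^{2} = 56 \cdot 4 = 224$)
$\left(F + E{\left(131 \right)}\right) + 1278 = \left(224 + \frac{3}{7}\right) + 1278 = \frac{1571}{7} + 1278 = \frac{10517}{7}$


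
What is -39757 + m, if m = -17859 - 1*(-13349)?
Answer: -44267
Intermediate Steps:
m = -4510 (m = -17859 + 13349 = -4510)
-39757 + m = -39757 - 4510 = -44267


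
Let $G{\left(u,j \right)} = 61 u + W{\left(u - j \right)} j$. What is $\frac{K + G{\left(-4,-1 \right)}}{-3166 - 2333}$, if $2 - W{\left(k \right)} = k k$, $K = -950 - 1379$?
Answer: $\frac{2566}{5499} \approx 0.46663$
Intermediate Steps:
$K = -2329$
$W{\left(k \right)} = 2 - k^{2}$ ($W{\left(k \right)} = 2 - k k = 2 - k^{2}$)
$G{\left(u,j \right)} = 61 u + j \left(2 - \left(u - j\right)^{2}\right)$ ($G{\left(u,j \right)} = 61 u + \left(2 - \left(u - j\right)^{2}\right) j = 61 u + j \left(2 - \left(u - j\right)^{2}\right)$)
$\frac{K + G{\left(-4,-1 \right)}}{-3166 - 2333} = \frac{-2329 + \left(61 \left(-4\right) - - (-2 + \left(-1 - -4\right)^{2})\right)}{-3166 - 2333} = \frac{-2329 - \left(244 - \left(-2 + \left(-1 + 4\right)^{2}\right)\right)}{-5499} = \left(-2329 - \left(244 - \left(-2 + 3^{2}\right)\right)\right) \left(- \frac{1}{5499}\right) = \left(-2329 - \left(244 - \left(-2 + 9\right)\right)\right) \left(- \frac{1}{5499}\right) = \left(-2329 - \left(244 - 7\right)\right) \left(- \frac{1}{5499}\right) = \left(-2329 + \left(-244 + 7\right)\right) \left(- \frac{1}{5499}\right) = \left(-2329 - 237\right) \left(- \frac{1}{5499}\right) = \left(-2566\right) \left(- \frac{1}{5499}\right) = \frac{2566}{5499}$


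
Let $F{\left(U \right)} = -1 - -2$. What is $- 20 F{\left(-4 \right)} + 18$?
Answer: $-2$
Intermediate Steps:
$F{\left(U \right)} = 1$ ($F{\left(U \right)} = -1 + 2 = 1$)
$- 20 F{\left(-4 \right)} + 18 = \left(-20\right) 1 + 18 = -20 + 18 = -2$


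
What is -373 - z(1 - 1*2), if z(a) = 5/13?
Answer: -4854/13 ≈ -373.38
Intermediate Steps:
z(a) = 5/13 (z(a) = 5*(1/13) = 5/13)
-373 - z(1 - 1*2) = -373 - 1*5/13 = -373 - 5/13 = -4854/13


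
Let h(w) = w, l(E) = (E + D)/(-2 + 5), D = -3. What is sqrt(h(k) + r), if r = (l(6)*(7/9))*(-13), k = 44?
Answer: sqrt(305)/3 ≈ 5.8214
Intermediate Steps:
l(E) = -1 + E/3 (l(E) = (E - 3)/(-2 + 5) = (-3 + E)/3 = (-3 + E)*(1/3) = -1 + E/3)
r = -91/9 (r = ((-1 + (1/3)*6)*(7/9))*(-13) = ((-1 + 2)*(7*(1/9)))*(-13) = (1*(7/9))*(-13) = (7/9)*(-13) = -91/9 ≈ -10.111)
sqrt(h(k) + r) = sqrt(44 - 91/9) = sqrt(305/9) = sqrt(305)/3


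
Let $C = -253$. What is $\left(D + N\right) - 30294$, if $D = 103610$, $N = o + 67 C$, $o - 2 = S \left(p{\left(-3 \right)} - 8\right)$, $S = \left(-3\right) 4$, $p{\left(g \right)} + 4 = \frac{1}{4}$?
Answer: $56508$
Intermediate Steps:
$p{\left(g \right)} = - \frac{15}{4}$ ($p{\left(g \right)} = -4 + \frac{1}{4} = - \frac{15}{4}$)
$S = -12$
$o = 143$ ($o = 2 - 12 \left(- \frac{15}{4} - 8\right) = 2 - -141 = 2 + 141 = 143$)
$N = -16808$ ($N = 143 + 67 \left(-253\right) = 143 - 16951 = -16808$)
$\left(D + N\right) - 30294 = \left(103610 - 16808\right) - 30294 = 86802 - 30294 = 56508$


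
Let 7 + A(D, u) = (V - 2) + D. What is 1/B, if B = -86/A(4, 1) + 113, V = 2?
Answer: 3/425 ≈ 0.0070588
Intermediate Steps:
A(D, u) = -7 + D (A(D, u) = -7 + ((2 - 2) + D) = -7 + (0 + D) = -7 + D)
B = 425/3 (B = -86/(-7 + 4) + 113 = -86/(-3) + 113 = -1/3*(-86) + 113 = 86/3 + 113 = 425/3 ≈ 141.67)
1/B = 1/(425/3) = 3/425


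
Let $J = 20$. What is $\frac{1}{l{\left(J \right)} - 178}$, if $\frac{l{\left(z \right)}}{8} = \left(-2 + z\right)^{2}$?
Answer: $\frac{1}{2414} \approx 0.00041425$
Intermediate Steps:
$l{\left(z \right)} = 8 \left(-2 + z\right)^{2}$
$\frac{1}{l{\left(J \right)} - 178} = \frac{1}{8 \left(-2 + 20\right)^{2} - 178} = \frac{1}{8 \cdot 18^{2} - 178} = \frac{1}{8 \cdot 324 - 178} = \frac{1}{2592 - 178} = \frac{1}{2414}$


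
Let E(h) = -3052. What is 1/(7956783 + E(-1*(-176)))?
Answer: 1/7953731 ≈ 1.2573e-7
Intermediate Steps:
1/(7956783 + E(-1*(-176))) = 1/(7956783 - 3052) = 1/7953731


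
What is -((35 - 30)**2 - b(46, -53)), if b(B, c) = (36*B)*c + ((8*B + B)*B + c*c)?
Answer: -65940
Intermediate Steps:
b(B, c) = c**2 + 9*B**2 + 36*B*c (b(B, c) = 36*B*c + ((9*B)*B + c**2) = 36*B*c + (9*B**2 + c**2) = 36*B*c + (c**2 + 9*B**2) = c**2 + 9*B**2 + 36*B*c)
-((35 - 30)**2 - b(46, -53)) = -((35 - 30)**2 - ((-53)**2 + 9*46**2 + 36*46*(-53))) = -(5**2 - (2809 + 9*2116 - 87768)) = -(25 - (2809 + 19044 - 87768)) = -(25 - 1*(-65915)) = -(25 + 65915) = -1*65940 = -65940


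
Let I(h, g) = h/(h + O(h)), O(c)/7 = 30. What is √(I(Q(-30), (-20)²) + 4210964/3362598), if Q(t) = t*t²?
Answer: √566088613676661298/500466669 ≈ 1.5034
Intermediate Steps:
O(c) = 210 (O(c) = 7*30 = 210)
Q(t) = t³
I(h, g) = h/(210 + h) (I(h, g) = h/(h + 210) = h/(210 + h))
√(I(Q(-30), (-20)²) + 4210964/3362598) = √((-30)³/(210 + (-30)³) + 4210964/3362598) = √(-27000/(210 - 27000) + 4210964*(1/3362598)) = √(-27000/(-26790) + 2105482/1681299) = √(-27000*(-1/26790) + 2105482/1681299) = √(900/893 + 2105482/1681299) = √(3393364526/1501400007) = √566088613676661298/500466669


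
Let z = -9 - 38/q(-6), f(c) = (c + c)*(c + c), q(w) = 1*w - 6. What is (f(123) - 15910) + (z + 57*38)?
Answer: 280597/6 ≈ 46766.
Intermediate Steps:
q(w) = -6 + w (q(w) = w - 6 = -6 + w)
f(c) = 4*c**2 (f(c) = (2*c)*(2*c) = 4*c**2)
z = -35/6 (z = -9 - 38/(-6 - 6) = -9 - 38/(-12) = -9 - 38*(-1/12) = -9 + 19/6 = -35/6 ≈ -5.8333)
(f(123) - 15910) + (z + 57*38) = (4*123**2 - 15910) + (-35/6 + 57*38) = (4*15129 - 15910) + (-35/6 + 2166) = (60516 - 15910) + 12961/6 = 44606 + 12961/6 = 280597/6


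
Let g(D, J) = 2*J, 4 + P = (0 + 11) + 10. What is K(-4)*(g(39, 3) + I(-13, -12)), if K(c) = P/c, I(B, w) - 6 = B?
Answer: 17/4 ≈ 4.2500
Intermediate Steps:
P = 17 (P = -4 + ((0 + 11) + 10) = -4 + (11 + 10) = -4 + 21 = 17)
I(B, w) = 6 + B
K(c) = 17/c
K(-4)*(g(39, 3) + I(-13, -12)) = (17/(-4))*(2*3 + (6 - 13)) = (17*(-1/4))*(6 - 7) = -17/4*(-1) = 17/4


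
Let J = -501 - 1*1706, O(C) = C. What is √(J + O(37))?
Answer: I*√2170 ≈ 46.583*I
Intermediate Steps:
J = -2207 (J = -501 - 1706 = -2207)
√(J + O(37)) = √(-2207 + 37) = √(-2170) = I*√2170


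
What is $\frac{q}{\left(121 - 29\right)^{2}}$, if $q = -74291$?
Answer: $- \frac{74291}{8464} \approx -8.7773$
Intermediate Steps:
$\frac{q}{\left(121 - 29\right)^{2}} = - \frac{74291}{\left(121 - 29\right)^{2}} = - \frac{74291}{92^{2}} = - \frac{74291}{8464}$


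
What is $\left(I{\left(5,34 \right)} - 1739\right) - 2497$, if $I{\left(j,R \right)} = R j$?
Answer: $-4066$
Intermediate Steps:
$\left(I{\left(5,34 \right)} - 1739\right) - 2497 = \left(34 \cdot 5 - 1739\right) - 2497 = \left(170 - 1739\right) - 2497 = -1569 - 2497 = -4066$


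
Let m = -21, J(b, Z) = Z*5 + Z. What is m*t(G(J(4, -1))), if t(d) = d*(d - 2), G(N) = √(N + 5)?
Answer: 21 + 42*I ≈ 21.0 + 42.0*I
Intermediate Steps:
J(b, Z) = 6*Z (J(b, Z) = 5*Z + Z = 6*Z)
G(N) = √(5 + N)
t(d) = d*(-2 + d)
m*t(G(J(4, -1))) = -21*√(5 + 6*(-1))*(-2 + √(5 + 6*(-1))) = -21*√(5 - 6)*(-2 + √(5 - 6)) = -21*√(-1)*(-2 + √(-1)) = -21*I*(-2 + I)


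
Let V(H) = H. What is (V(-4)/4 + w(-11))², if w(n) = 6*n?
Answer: 4489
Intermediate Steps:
(V(-4)/4 + w(-11))² = (-4/4 + 6*(-11))² = (-4*¼ - 66)² = (-1 - 66)² = (-67)² = 4489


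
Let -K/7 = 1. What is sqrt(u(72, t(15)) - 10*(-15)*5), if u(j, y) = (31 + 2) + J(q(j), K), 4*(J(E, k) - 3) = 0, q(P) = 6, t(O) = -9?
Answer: sqrt(786) ≈ 28.036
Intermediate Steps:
K = -7 (K = -7*1 = -7)
J(E, k) = 3 (J(E, k) = 3 + (1/4)*0 = 3 + 0 = 3)
u(j, y) = 36 (u(j, y) = (31 + 2) + 3 = 33 + 3 = 36)
sqrt(u(72, t(15)) - 10*(-15)*5) = sqrt(36 - 10*(-15)*5) = sqrt(36 + 150*5) = sqrt(36 + 750) = sqrt(786)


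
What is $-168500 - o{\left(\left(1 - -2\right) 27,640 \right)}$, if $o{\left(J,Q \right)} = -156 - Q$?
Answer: $-167704$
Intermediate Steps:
$-168500 - o{\left(\left(1 - -2\right) 27,640 \right)} = -168500 - \left(-156 - 640\right) = -168500 - -796 = -168500 + 796 = -167704$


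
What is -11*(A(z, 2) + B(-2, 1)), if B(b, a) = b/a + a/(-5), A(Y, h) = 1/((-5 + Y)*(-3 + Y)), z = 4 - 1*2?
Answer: 308/15 ≈ 20.533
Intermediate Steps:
z = 2 (z = 4 - 2 = 2)
A(Y, h) = 1/((-5 + Y)*(-3 + Y))
B(b, a) = -a/5 + b/a (B(b, a) = b/a + a*(-⅕) = b/a - a/5 = -a/5 + b/a)
-11*(A(z, 2) + B(-2, 1)) = -11*(1/(15 + 2² - 8*2) + (-⅕*1 - 2/1)) = -11*(1/(15 + 4 - 16) + (-⅕ - 2*1)) = -11*(1/3 + (-⅕ - 2)) = -11*(⅓ - 11/5) = -11*(-28/15) = 308/15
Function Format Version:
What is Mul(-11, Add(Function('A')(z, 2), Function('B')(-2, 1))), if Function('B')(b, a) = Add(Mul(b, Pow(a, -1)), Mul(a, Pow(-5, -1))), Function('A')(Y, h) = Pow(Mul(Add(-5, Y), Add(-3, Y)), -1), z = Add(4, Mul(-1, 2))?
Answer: Rational(308, 15) ≈ 20.533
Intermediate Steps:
z = 2 (z = Add(4, -2) = 2)
Function('A')(Y, h) = Mul(Pow(Add(-5, Y), -1), Pow(Add(-3, Y), -1))
Function('B')(b, a) = Add(Mul(Rational(-1, 5), a), Mul(b, Pow(a, -1))) (Function('B')(b, a) = Add(Mul(b, Pow(a, -1)), Mul(a, Rational(-1, 5))) = Add(Mul(b, Pow(a, -1)), Mul(Rational(-1, 5), a)) = Add(Mul(Rational(-1, 5), a), Mul(b, Pow(a, -1))))
Mul(-11, Add(Function('A')(z, 2), Function('B')(-2, 1))) = Mul(-11, Add(Pow(Add(15, Pow(2, 2), Mul(-8, 2)), -1), Add(Mul(Rational(-1, 5), 1), Mul(-2, Pow(1, -1))))) = Mul(-11, Add(Pow(Add(15, 4, -16), -1), Add(Rational(-1, 5), Mul(-2, 1)))) = Mul(-11, Add(Pow(3, -1), Add(Rational(-1, 5), -2))) = Mul(-11, Add(Rational(1, 3), Rational(-11, 5))) = Mul(-11, Rational(-28, 15)) = Rational(308, 15)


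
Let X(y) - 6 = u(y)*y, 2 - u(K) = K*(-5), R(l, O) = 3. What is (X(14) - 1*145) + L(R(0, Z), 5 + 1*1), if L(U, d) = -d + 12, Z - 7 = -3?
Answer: 875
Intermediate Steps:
Z = 4 (Z = 7 - 3 = 4)
u(K) = 2 + 5*K (u(K) = 2 - K*(-5) = 2 - (-5)*K = 2 + 5*K)
X(y) = 6 + y*(2 + 5*y) (X(y) = 6 + (2 + 5*y)*y = 6 + y*(2 + 5*y))
L(U, d) = 12 - d
(X(14) - 1*145) + L(R(0, Z), 5 + 1*1) = ((6 + 14*(2 + 5*14)) - 1*145) + (12 - (5 + 1*1)) = ((6 + 14*(2 + 70)) - 145) + (12 - (5 + 1)) = ((6 + 14*72) - 145) + (12 - 1*6) = ((6 + 1008) - 145) + (12 - 6) = (1014 - 145) + 6 = 869 + 6 = 875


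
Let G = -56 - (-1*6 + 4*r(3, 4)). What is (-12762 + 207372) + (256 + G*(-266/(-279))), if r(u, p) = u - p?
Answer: 54355378/279 ≈ 1.9482e+5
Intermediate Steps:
G = -46 (G = -56 - (-1*6 + 4*(3 - 1*4)) = -56 - (-6 + 4*(3 - 4)) = -56 - (-6 + 4*(-1)) = -56 - (-6 - 4) = -56 - 1*(-10) = -56 + 10 = -46)
(-12762 + 207372) + (256 + G*(-266/(-279))) = (-12762 + 207372) + (256 - (-12236)/(-279)) = 194610 + (256 - (-12236)*(-1)/279) = 194610 + (256 - 46*266/279) = 194610 + (256 - 12236/279) = 194610 + 59188/279 = 54355378/279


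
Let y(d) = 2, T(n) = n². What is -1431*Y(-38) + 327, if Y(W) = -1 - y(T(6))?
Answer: 4620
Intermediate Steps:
Y(W) = -3 (Y(W) = -1 - 1*2 = -1 - 2 = -3)
-1431*Y(-38) + 327 = -1431*(-3) + 327 = 4293 + 327 = 4620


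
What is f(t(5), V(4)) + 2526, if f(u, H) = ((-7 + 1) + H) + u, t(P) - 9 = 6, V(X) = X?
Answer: 2539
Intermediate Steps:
t(P) = 15 (t(P) = 9 + 6 = 15)
f(u, H) = -6 + H + u (f(u, H) = (-6 + H) + u = -6 + H + u)
f(t(5), V(4)) + 2526 = (-6 + 4 + 15) + 2526 = 13 + 2526 = 2539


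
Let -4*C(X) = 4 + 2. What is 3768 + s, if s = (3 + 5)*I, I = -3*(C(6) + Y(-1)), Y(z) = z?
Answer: 3828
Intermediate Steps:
C(X) = -3/2 (C(X) = -(4 + 2)/4 = -¼*6 = -3/2)
I = 15/2 (I = -3*(-3/2 - 1) = -3*(-5/2) = 15/2 ≈ 7.5000)
s = 60 (s = (3 + 5)*(15/2) = 8*(15/2) = 60)
3768 + s = 3768 + 60 = 3828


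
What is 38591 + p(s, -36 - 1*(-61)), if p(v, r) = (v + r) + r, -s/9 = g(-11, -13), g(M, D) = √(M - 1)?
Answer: 38641 - 18*I*√3 ≈ 38641.0 - 31.177*I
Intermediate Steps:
g(M, D) = √(-1 + M)
s = -18*I*√3 (s = -9*√(-1 - 11) = -18*I*√3 ≈ -31.177*I)
p(v, r) = v + 2*r (p(v, r) = (r + v) + r = v + 2*r)
38591 + p(s, -36 - 1*(-61)) = 38591 + (-18*I*√3 + 2*(-36 - 1*(-61))) = 38591 + (-18*I*√3 + 2*(-36 + 61)) = 38591 + (-18*I*√3 + 2*25) = 38591 + (-18*I*√3 + 50) = 38591 + (50 - 18*I*√3) = 38641 - 18*I*√3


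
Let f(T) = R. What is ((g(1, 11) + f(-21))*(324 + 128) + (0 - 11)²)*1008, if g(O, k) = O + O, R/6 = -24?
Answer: -64575504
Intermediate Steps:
R = -144 (R = 6*(-24) = -144)
f(T) = -144
g(O, k) = 2*O
((g(1, 11) + f(-21))*(324 + 128) + (0 - 11)²)*1008 = ((2*1 - 144)*(324 + 128) + (0 - 11)²)*1008 = ((2 - 144)*452 + (-11)²)*1008 = (-142*452 + 121)*1008 = (-64184 + 121)*1008 = -64063*1008 = -64575504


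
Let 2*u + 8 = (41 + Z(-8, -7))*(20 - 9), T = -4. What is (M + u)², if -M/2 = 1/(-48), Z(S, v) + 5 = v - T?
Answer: 18156121/576 ≈ 31521.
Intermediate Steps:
Z(S, v) = -1 + v (Z(S, v) = -5 + (v - 1*(-4)) = -5 + (v + 4) = -5 + (4 + v) = -1 + v)
u = 355/2 (u = -4 + ((41 + (-1 - 7))*(20 - 9))/2 = -4 + ((41 - 8)*11)/2 = -4 + (33*11)/2 = -4 + (½)*363 = -4 + 363/2 = 355/2 ≈ 177.50)
M = 1/24 (M = -2/(-48) = -2*(-1/48) = 1/24 ≈ 0.041667)
(M + u)² = (1/24 + 355/2)² = (4261/24)² = 18156121/576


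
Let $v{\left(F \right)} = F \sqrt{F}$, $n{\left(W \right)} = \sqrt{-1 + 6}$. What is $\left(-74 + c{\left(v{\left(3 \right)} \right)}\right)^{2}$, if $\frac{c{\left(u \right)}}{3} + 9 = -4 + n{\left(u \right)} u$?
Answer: $13984 - 2034 \sqrt{15} \approx 6106.4$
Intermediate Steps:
$n{\left(W \right)} = \sqrt{5}$
$v{\left(F \right)} = F^{\frac{3}{2}}$
$c{\left(u \right)} = -39 + 3 u \sqrt{5}$ ($c{\left(u \right)} = -27 + 3 \left(-4 + \sqrt{5} u\right) = -27 + 3 \left(-4 + u \sqrt{5}\right) = -27 + \left(-12 + 3 u \sqrt{5}\right) = -39 + 3 u \sqrt{5}$)
$\left(-74 + c{\left(v{\left(3 \right)} \right)}\right)^{2} = \left(-74 - \left(39 - 3 \cdot 3^{\frac{3}{2}} \sqrt{5}\right)\right)^{2} = \left(-74 - \left(39 - 3 \cdot 3 \sqrt{3} \sqrt{5}\right)\right)^{2} = \left(-74 - \left(39 - 9 \sqrt{15}\right)\right)^{2} = \left(-113 + 9 \sqrt{15}\right)^{2}$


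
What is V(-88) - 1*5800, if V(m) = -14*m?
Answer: -4568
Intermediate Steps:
V(-88) - 1*5800 = -14*(-88) - 1*5800 = 1232 - 5800 = -4568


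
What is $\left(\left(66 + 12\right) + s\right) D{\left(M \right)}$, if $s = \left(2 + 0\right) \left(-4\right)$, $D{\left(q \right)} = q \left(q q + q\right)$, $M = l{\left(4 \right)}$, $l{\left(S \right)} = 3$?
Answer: $2520$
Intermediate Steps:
$M = 3$
$D{\left(q \right)} = q \left(q + q^{2}\right)$ ($D{\left(q \right)} = q \left(q^{2} + q\right) = q \left(q + q^{2}\right)$)
$s = -8$ ($s = 2 \left(-4\right) = -8$)
$\left(\left(66 + 12\right) + s\right) D{\left(M \right)} = \left(\left(66 + 12\right) - 8\right) 3^{2} \left(1 + 3\right) = \left(78 - 8\right) 9 \cdot 4 = 70 \cdot 36 = 2520$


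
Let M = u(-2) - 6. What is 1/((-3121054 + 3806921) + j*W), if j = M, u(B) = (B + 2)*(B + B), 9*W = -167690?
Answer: 3/2392981 ≈ 1.2537e-6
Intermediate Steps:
W = -167690/9 (W = (1/9)*(-167690) = -167690/9 ≈ -18632.)
u(B) = 2*B*(2 + B) (u(B) = (2 + B)*(2*B) = 2*B*(2 + B))
M = -6 (M = 2*(-2)*(2 - 2) - 6 = 2*(-2)*0 - 6 = 0 - 6 = -6)
j = -6
1/((-3121054 + 3806921) + j*W) = 1/((-3121054 + 3806921) - 6*(-167690/9)) = 1/(685867 + 335380/3) = 1/(2392981/3) = 3/2392981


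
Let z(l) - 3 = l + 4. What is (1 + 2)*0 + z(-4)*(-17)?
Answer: -51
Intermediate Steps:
z(l) = 7 + l (z(l) = 3 + (l + 4) = 3 + (4 + l) = 7 + l)
(1 + 2)*0 + z(-4)*(-17) = (1 + 2)*0 + (7 - 4)*(-17) = 3*0 + 3*(-17) = 0 - 51 = -51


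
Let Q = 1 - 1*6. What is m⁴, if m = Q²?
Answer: 390625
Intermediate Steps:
Q = -5 (Q = 1 - 6 = -5)
m = 25 (m = (-5)² = 25)
m⁴ = 25⁴ = 390625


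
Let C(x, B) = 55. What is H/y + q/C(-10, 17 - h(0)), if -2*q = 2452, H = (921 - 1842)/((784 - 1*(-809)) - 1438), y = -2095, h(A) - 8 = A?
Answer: -79612439/3571975 ≈ -22.288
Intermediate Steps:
h(A) = 8 + A
H = -921/155 (H = -921/((784 + 809) - 1438) = -921/(1593 - 1438) = -921/155 ≈ -5.9419)
q = -1226 (q = -1/2*2452 = -1226)
H/y + q/C(-10, 17 - h(0)) = -921/155/(-2095) - 1226/55 = -921/155*(-1/2095) - 1226*1/55 = 921/324725 - 1226/55 = -79612439/3571975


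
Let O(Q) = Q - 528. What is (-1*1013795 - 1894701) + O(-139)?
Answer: -2909163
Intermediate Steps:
O(Q) = -528 + Q
(-1*1013795 - 1894701) + O(-139) = (-1*1013795 - 1894701) + (-528 - 139) = (-1013795 - 1894701) - 667 = -2908496 - 667 = -2909163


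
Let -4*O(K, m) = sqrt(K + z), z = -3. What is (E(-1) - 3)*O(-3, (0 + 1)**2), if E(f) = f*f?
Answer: I*sqrt(6)/2 ≈ 1.2247*I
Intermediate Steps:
E(f) = f**2
O(K, m) = -sqrt(-3 + K)/4 (O(K, m) = -sqrt(K - 3)/4 = -sqrt(-3 + K)/4)
(E(-1) - 3)*O(-3, (0 + 1)**2) = ((-1)**2 - 3)*(-sqrt(-3 - 3)/4) = (1 - 3)*(-I*sqrt(6)/4) = -(-1)*I*sqrt(6)/2 = I*sqrt(6)/2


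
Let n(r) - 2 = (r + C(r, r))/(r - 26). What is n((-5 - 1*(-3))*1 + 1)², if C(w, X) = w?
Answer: 3136/729 ≈ 4.3018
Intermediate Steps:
n(r) = 2 + 2*r/(-26 + r) (n(r) = 2 + (r + r)/(r - 26) = 2 + (2*r)/(-26 + r) = 2 + 2*r/(-26 + r))
n((-5 - 1*(-3))*1 + 1)² = (4*(-13 + ((-5 - 1*(-3))*1 + 1))/(-26 + ((-5 - 1*(-3))*1 + 1)))² = (4*(-13 + ((-5 + 3)*1 + 1))/(-26 + ((-5 + 3)*1 + 1)))² = (4*(-13 + (-2*1 + 1))/(-26 + (-2*1 + 1)))² = (4*(-13 + (-2 + 1))/(-26 + (-2 + 1)))² = (4*(-13 - 1)/(-26 - 1))² = (4*(-14)/(-27))² = (4*(-1/27)*(-14))² = (56/27)² = 3136/729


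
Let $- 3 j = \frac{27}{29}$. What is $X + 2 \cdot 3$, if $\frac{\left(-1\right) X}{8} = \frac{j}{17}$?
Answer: $\frac{3030}{493} \approx 6.146$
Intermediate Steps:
$j = - \frac{9}{29}$ ($j = - \frac{27 \cdot \frac{1}{29}}{3} = \left(- \frac{1}{3}\right) \frac{27}{29} = - \frac{9}{29} \approx -0.31034$)
$X = \frac{72}{493}$ ($X = - 8 \left(- \frac{9}{29 \cdot 17}\right) = - 8 \left(\left(- \frac{9}{29}\right) \frac{1}{17}\right) = \left(-8\right) \left(- \frac{9}{493}\right) = \frac{72}{493} \approx 0.14604$)
$X + 2 \cdot 3 = \frac{72}{493} + 2 \cdot 3 = \frac{72}{493} + 6 = \frac{3030}{493}$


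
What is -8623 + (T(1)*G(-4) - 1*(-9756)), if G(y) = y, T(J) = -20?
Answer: 1213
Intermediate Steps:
-8623 + (T(1)*G(-4) - 1*(-9756)) = -8623 + (-20*(-4) - 1*(-9756)) = -8623 + (80 + 9756) = -8623 + 9836 = 1213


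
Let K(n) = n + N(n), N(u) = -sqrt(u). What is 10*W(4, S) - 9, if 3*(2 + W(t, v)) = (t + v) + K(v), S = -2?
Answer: -29 - 10*I*sqrt(2)/3 ≈ -29.0 - 4.714*I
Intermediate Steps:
K(n) = n - sqrt(n)
W(t, v) = -2 - sqrt(v)/3 + t/3 + 2*v/3 (W(t, v) = -2 + ((t + v) + (v - sqrt(v)))/3 = -2 + (t - sqrt(v) + 2*v)/3 = -2 + (-sqrt(v)/3 + t/3 + 2*v/3) = -2 - sqrt(v)/3 + t/3 + 2*v/3)
10*W(4, S) - 9 = 10*(-2 - I*sqrt(2)/3 + (1/3)*4 + (2/3)*(-2)) - 9 = 10*(-2 - I*sqrt(2)/3 + 4/3 - 4/3) - 9 = 10*(-2 - I*sqrt(2)/3) - 9 = (-20 - 10*I*sqrt(2)/3) - 9 = -29 - 10*I*sqrt(2)/3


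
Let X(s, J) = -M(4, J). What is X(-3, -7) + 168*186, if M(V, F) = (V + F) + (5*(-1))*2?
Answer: 31261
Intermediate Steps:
M(V, F) = -10 + F + V (M(V, F) = (F + V) - 5*2 = (F + V) - 10 = -10 + F + V)
X(s, J) = 6 - J (X(s, J) = -(-10 + J + 4) = -(-6 + J) = 6 - J)
X(-3, -7) + 168*186 = (6 - 1*(-7)) + 168*186 = (6 + 7) + 31248 = 13 + 31248 = 31261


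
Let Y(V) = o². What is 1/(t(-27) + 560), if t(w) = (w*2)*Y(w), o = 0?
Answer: 1/560 ≈ 0.0017857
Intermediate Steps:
Y(V) = 0 (Y(V) = 0² = 0)
t(w) = 0 (t(w) = (w*2)*0 = (2*w)*0 = 0)
1/(t(-27) + 560) = 1/(0 + 560) = 1/560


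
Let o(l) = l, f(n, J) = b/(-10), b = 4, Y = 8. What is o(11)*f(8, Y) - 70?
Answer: -372/5 ≈ -74.400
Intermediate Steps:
f(n, J) = -⅖ (f(n, J) = 4/(-10) = 4*(-⅒) = -⅖)
o(11)*f(8, Y) - 70 = 11*(-⅖) - 70 = -22/5 - 70 = -372/5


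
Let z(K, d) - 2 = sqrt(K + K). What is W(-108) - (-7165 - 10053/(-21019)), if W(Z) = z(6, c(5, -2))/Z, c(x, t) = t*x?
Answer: 8131897409/1135026 - sqrt(3)/54 ≈ 7164.5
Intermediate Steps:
z(K, d) = 2 + sqrt(2)*sqrt(K) (z(K, d) = 2 + sqrt(K + K) = 2 + sqrt(2*K) = 2 + sqrt(2)*sqrt(K))
W(Z) = (2 + 2*sqrt(3))/Z (W(Z) = (2 + sqrt(2)*sqrt(6))/Z = (2 + 2*sqrt(3))/Z)
W(-108) - (-7165 - 10053/(-21019)) = 2*(1 + sqrt(3))/(-108) - (-7165 - 10053/(-21019)) = 2*(-1/108)*(1 + sqrt(3)) - (-7165 - 10053*(-1)/21019) = (-1/54 - sqrt(3)/54) - (-7165 - 1*(-10053/21019)) = (-1/54 - sqrt(3)/54) - (-7165 + 10053/21019) = (-1/54 - sqrt(3)/54) - 1*(-150591082/21019) = (-1/54 - sqrt(3)/54) + 150591082/21019 = 8131897409/1135026 - sqrt(3)/54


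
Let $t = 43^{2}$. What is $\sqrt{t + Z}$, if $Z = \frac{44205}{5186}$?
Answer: $\frac{\sqrt{49957355134}}{5186} \approx 43.099$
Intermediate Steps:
$Z = \frac{44205}{5186}$ ($Z = 44205 \cdot \frac{1}{5186} = \frac{44205}{5186} \approx 8.5239$)
$t = 1849$
$\sqrt{t + Z} = \sqrt{1849 + \frac{44205}{5186}} = \sqrt{\frac{9633119}{5186}} = \frac{\sqrt{49957355134}}{5186}$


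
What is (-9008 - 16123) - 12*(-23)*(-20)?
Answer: -30651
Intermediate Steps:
(-9008 - 16123) - 12*(-23)*(-20) = -25131 + 276*(-20) = -25131 - 5520 = -30651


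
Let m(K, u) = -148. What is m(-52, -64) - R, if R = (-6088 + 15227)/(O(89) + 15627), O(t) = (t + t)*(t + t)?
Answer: -7011167/47311 ≈ -148.19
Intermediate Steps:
O(t) = 4*t² (O(t) = (2*t)*(2*t) = 4*t²)
R = 9139/47311 (R = (-6088 + 15227)/(4*89² + 15627) = 9139/(4*7921 + 15627) = 9139/(31684 + 15627) = 9139/47311 ≈ 0.19317)
m(-52, -64) - R = -148 - 1*9139/47311 = -148 - 9139/47311 = -7011167/47311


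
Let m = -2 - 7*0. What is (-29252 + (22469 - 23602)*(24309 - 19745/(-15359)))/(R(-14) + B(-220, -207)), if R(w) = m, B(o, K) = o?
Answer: 211745360188/1704849 ≈ 1.2420e+5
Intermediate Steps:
m = -2 (m = -2 + 0 = -2)
R(w) = -2
(-29252 + (22469 - 23602)*(24309 - 19745/(-15359)))/(R(-14) + B(-220, -207)) = (-29252 + (22469 - 23602)*(24309 - 19745/(-15359)))/(-2 - 220) = (-29252 - 1133*(24309 - 19745*(-1/15359)))/(-222) = (-29252 - 1133*(24309 + 19745/15359))*(-1/222) = (-29252 - 1133*373381676/15359)*(-1/222) = (-29252 - 423041438908/15359)*(-1/222) = -423490720376/15359*(-1/222) = 211745360188/1704849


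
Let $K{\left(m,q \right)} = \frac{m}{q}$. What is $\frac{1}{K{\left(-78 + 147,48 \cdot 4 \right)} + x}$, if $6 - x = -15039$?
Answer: $\frac{64}{962903} \approx 6.6466 \cdot 10^{-5}$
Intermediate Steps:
$x = 15045$ ($x = 6 - -15039 = 6 + 15039 = 15045$)
$\frac{1}{K{\left(-78 + 147,48 \cdot 4 \right)} + x} = \frac{1}{\frac{-78 + 147}{48 \cdot 4} + 15045} = \frac{1}{\frac{69}{192} + 15045} = \frac{1}{69 \cdot \frac{1}{192} + 15045} = \frac{1}{\frac{23}{64} + 15045} = \frac{1}{\frac{962903}{64}} = \frac{64}{962903}$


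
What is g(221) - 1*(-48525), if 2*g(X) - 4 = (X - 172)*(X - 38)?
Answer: 106021/2 ≈ 53011.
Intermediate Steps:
g(X) = 2 + (-172 + X)*(-38 + X)/2 (g(X) = 2 + ((X - 172)*(X - 38))/2 = 2 + ((-172 + X)*(-38 + X))/2 = 2 + (-172 + X)*(-38 + X)/2)
g(221) - 1*(-48525) = (3270 + (½)*221² - 105*221) - 1*(-48525) = (3270 + (½)*48841 - 23205) + 48525 = (3270 + 48841/2 - 23205) + 48525 = 8971/2 + 48525 = 106021/2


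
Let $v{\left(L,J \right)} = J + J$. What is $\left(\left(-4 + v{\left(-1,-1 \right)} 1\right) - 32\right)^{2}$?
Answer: $1444$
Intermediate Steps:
$v{\left(L,J \right)} = 2 J$
$\left(\left(-4 + v{\left(-1,-1 \right)} 1\right) - 32\right)^{2} = \left(\left(-4 + 2 \left(-1\right) 1\right) - 32\right)^{2} = \left(\left(-4 - 2\right) - 32\right)^{2} = \left(-6 - 32\right)^{2} = \left(-38\right)^{2} = 1444$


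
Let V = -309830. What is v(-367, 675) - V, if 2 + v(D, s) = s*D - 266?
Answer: 61837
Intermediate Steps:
v(D, s) = -268 + D*s (v(D, s) = -2 + (s*D - 266) = -2 + (D*s - 266) = -2 + (-266 + D*s) = -268 + D*s)
v(-367, 675) - V = (-268 - 367*675) - 1*(-309830) = (-268 - 247725) + 309830 = -247993 + 309830 = 61837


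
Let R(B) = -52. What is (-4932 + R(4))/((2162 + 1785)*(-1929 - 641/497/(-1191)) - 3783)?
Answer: 2950164168/4509028621115 ≈ 0.00065428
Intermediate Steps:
(-4932 + R(4))/((2162 + 1785)*(-1929 - 641/497/(-1191)) - 3783) = (-4932 - 52)/((2162 + 1785)*(-1929 - 641/497/(-1191)) - 3783) = -4984/(3947*(-1929 - 641*1/497*(-1/1191)) - 3783) = -4984/(3947*(-1929 - 641/497*(-1/1191)) - 3783) = -4984/(3947*(-1929 + 641/591927) - 3783) = -4984/(3947*(-1141826542/591927) - 3783) = -4984/(-4506789361274/591927 - 3783) = -4984/(-4509028621115/591927) = -4984*(-591927/4509028621115) = 2950164168/4509028621115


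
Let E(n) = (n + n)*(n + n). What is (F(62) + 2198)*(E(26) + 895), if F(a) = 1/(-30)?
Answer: 237314461/30 ≈ 7.9105e+6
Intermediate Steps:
F(a) = -1/30
E(n) = 4*n² (E(n) = (2*n)*(2*n) = 4*n²)
(F(62) + 2198)*(E(26) + 895) = (-1/30 + 2198)*(4*26² + 895) = 65939*(4*676 + 895)/30 = 65939*(2704 + 895)/30 = (65939/30)*3599 = 237314461/30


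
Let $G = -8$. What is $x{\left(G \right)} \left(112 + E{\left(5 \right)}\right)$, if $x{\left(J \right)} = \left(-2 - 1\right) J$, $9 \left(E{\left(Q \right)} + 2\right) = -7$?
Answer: $\frac{7864}{3} \approx 2621.3$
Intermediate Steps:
$E{\left(Q \right)} = - \frac{25}{9}$ ($E{\left(Q \right)} = -2 + \frac{1}{9} \left(-7\right) = -2 - \frac{7}{9} = - \frac{25}{9}$)
$x{\left(J \right)} = - 3 J$
$x{\left(G \right)} \left(112 + E{\left(5 \right)}\right) = \left(-3\right) \left(-8\right) \left(112 - \frac{25}{9}\right) = 24 \cdot \frac{983}{9} = \frac{7864}{3}$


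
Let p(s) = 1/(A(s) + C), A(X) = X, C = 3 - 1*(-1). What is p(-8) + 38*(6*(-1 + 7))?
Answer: 5471/4 ≈ 1367.8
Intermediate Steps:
C = 4 (C = 3 + 1 = 4)
p(s) = 1/(4 + s) (p(s) = 1/(s + 4) = 1/(4 + s))
p(-8) + 38*(6*(-1 + 7)) = 1/(4 - 8) + 38*(6*(-1 + 7)) = 1/(-4) + 38*(6*6) = -¼ + 38*36 = -¼ + 1368 = 5471/4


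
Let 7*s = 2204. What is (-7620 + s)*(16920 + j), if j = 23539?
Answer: -2068911424/7 ≈ -2.9556e+8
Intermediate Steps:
s = 2204/7 (s = (⅐)*2204 = 2204/7 ≈ 314.86)
(-7620 + s)*(16920 + j) = (-7620 + 2204/7)*(16920 + 23539) = -51136/7*40459 = -2068911424/7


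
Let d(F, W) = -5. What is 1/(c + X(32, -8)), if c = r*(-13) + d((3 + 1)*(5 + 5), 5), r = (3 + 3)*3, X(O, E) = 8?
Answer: -1/231 ≈ -0.0043290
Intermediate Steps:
r = 18 (r = 6*3 = 18)
c = -239 (c = 18*(-13) - 5 = -234 - 5 = -239)
1/(c + X(32, -8)) = 1/(-239 + 8) = 1/(-231) = -1/231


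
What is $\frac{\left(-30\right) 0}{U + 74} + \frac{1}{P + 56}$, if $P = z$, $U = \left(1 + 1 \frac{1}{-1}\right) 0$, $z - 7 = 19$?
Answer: $\frac{1}{82} \approx 0.012195$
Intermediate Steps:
$z = 26$ ($z = 7 + 19 = 26$)
$U = 0$ ($U = \left(1 + 1 \left(-1\right)\right) 0 = \left(1 - 1\right) 0 = 0 \cdot 0 = 0$)
$P = 26$
$\frac{\left(-30\right) 0}{U + 74} + \frac{1}{P + 56} = \frac{\left(-30\right) 0}{0 + 74} + \frac{1}{26 + 56} = \frac{0}{74} + \frac{1}{82} = 0 \cdot \frac{1}{74} + \frac{1}{82} = 0 + \frac{1}{82} = \frac{1}{82}$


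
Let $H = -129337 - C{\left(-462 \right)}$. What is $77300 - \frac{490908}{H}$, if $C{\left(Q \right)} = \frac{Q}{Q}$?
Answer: $\frac{454469014}{5879} \approx 77304.0$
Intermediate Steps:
$C{\left(Q \right)} = 1$
$H = -129338$ ($H = -129337 - 1 = -129338$)
$77300 - \frac{490908}{H} = 77300 - \frac{490908}{-129338} = 77300 - - \frac{22314}{5879} = 77300 + \frac{22314}{5879} = \frac{454469014}{5879}$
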